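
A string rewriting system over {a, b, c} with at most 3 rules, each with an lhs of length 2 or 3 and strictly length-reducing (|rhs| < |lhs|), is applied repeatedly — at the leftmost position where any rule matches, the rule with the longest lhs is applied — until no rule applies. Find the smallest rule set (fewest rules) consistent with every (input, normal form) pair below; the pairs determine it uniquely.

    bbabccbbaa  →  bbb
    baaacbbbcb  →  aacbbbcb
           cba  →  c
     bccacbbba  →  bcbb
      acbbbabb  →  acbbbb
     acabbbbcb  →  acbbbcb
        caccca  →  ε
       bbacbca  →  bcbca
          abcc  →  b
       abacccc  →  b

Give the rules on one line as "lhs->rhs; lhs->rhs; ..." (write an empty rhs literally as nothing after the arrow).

  | bbabccbbaa => bbccbbaa => bbbbbaa => bbbba => bbb
  | baaacbbbcb => aacbbbcb
  | cba => c
  | bccacbbba => bbacbbba => bcbbba => bcbb

ab->; ba->; cc->b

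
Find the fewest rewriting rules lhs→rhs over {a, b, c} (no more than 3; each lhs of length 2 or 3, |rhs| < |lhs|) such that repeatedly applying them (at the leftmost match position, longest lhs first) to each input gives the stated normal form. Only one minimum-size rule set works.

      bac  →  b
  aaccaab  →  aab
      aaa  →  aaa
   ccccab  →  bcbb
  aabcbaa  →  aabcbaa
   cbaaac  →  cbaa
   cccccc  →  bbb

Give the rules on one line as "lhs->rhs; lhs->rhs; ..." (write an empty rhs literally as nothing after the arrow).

  | bac => b
  | aaccaab => acaab => aab
  | aaa
  | ccccab => bccab => bcbb

ac->; cc->b; cca->cb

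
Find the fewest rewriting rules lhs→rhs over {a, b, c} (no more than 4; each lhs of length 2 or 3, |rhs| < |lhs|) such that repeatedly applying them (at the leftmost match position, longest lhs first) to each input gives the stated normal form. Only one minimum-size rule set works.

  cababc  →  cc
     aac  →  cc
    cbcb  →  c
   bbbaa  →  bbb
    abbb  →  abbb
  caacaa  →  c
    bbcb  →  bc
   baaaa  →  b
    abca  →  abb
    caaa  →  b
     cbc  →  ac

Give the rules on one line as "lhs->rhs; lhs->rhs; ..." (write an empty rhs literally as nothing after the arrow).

  | cababc => bbabc => bcbc => bac => cc
  | aac => cc
  | cbcb => acb => aa => c
  | bbbaa => bbca => bbb

aa->c; ba->c; ca->b; cb->a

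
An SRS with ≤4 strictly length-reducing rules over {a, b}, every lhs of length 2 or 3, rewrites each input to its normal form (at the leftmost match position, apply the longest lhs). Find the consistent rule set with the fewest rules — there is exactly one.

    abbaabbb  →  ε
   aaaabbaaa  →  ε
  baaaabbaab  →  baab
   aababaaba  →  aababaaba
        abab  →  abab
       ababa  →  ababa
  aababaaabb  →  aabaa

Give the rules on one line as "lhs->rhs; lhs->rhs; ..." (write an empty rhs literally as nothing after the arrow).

  | abbaabbb => aabbb => aaa => ε
  | aaaabbaaa => abbaaa => aaa => ε
  | baaaabbaab => babbaab => baab
  | aababaaba

aaa->; bba->; bbb->a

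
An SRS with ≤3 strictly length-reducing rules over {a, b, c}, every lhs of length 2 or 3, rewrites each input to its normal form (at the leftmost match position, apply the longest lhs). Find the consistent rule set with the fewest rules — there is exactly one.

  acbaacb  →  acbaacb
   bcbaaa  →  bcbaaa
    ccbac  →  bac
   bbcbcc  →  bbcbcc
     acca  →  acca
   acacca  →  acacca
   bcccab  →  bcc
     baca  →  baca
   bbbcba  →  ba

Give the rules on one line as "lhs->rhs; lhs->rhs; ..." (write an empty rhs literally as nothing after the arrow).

  | acbaacb
  | bcbaaa
  | ccbac => bac
  | bbcbcc

bbb->c; cab->; ccb->b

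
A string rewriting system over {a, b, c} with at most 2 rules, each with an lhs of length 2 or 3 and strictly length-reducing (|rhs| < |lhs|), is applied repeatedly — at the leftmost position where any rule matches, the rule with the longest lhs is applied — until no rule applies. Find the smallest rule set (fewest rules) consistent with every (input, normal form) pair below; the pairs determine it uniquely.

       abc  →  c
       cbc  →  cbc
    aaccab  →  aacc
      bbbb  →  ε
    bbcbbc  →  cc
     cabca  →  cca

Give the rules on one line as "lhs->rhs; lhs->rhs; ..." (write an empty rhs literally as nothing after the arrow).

  | abc => c
  | cbc
  | aaccab => aacc
  | bbbb => bb => ε

ab->; bb->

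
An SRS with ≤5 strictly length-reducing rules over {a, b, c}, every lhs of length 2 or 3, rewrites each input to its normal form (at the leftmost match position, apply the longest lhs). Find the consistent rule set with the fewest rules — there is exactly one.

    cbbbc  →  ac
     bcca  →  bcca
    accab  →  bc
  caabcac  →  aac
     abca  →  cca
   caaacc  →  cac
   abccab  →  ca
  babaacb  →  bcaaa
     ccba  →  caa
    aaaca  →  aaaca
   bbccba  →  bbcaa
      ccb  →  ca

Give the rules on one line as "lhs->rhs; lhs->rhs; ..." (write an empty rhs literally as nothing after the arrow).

  | cbbbc => abbc => cbc => ac
  | bcca
  | accab => bab => bc
  | caabcac => caccac => cbac => aac

ab->c; acc->b; cab->b; cb->a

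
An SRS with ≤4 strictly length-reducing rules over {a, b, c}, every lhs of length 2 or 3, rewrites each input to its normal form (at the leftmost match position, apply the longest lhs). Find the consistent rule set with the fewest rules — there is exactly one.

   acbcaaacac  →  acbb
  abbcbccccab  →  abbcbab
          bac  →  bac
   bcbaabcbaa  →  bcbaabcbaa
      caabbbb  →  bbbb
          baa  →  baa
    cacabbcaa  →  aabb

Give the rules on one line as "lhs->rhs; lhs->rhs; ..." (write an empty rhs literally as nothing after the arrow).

  | acbcaaacac => acbacac => acbaac => acbb
  | abbcbccccab => abbcbcccab => abbcbccab => abbcbcab => abbcbab
  | bac
  | bcbaabcbaa

aac->b; ca->a; caa->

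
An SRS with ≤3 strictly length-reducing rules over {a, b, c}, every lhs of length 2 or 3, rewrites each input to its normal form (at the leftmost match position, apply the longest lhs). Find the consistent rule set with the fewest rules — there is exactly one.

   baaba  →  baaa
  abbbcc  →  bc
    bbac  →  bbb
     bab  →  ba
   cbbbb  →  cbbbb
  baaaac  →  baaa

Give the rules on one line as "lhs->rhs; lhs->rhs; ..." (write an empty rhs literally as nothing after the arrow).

  | baaba => baaa
  | abbbcc => abbcc => abcc => acc => bc
  | bbac => bbb
  | bab => ba

ab->a; ac->b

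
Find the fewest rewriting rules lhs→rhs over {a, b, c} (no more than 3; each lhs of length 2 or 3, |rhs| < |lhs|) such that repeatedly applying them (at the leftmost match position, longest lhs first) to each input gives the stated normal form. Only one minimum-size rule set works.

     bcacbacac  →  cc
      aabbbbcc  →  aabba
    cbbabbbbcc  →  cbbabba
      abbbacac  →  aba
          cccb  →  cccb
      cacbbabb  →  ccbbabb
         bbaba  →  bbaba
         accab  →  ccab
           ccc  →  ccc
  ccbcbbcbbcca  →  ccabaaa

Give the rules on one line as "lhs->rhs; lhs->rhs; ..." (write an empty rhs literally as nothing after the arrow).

ac->c; bc->a

  | bcacbacac => aacbacac => acbacac => cbacac => cbcac => caac => cac => cc
  | aabbbbcc => aabbbac => aabbbc => aabba
  | cbbabbbbcc => cbbabbbac => cbbabbbc => cbbabba
  | abbbacac => abbbcac => abbaac => abbac => abbc => aba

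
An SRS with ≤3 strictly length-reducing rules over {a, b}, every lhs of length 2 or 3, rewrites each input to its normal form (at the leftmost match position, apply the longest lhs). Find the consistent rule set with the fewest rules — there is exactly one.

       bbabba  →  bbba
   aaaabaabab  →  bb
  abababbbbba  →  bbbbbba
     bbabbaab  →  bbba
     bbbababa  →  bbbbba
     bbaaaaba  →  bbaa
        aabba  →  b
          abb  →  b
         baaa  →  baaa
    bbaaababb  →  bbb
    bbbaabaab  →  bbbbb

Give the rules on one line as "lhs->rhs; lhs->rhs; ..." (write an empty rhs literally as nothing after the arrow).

ab->; aba->b

  | bbabba => bbba
  | aaaabaabab => aaababab => aabbab => abab => bb
  | abababbbbba => bbabbbbba => bbbbbba
  | bbabbaab => bbbaab => bbba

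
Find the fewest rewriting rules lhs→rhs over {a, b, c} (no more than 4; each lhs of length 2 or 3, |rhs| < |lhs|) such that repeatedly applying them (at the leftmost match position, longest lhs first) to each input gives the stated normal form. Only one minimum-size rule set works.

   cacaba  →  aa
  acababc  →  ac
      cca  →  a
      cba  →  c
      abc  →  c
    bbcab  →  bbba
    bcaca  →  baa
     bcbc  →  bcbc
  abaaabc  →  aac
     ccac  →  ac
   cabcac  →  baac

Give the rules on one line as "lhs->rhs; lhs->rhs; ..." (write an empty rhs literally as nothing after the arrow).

  | cacaba => acaba => abaa => aa
  | acababc => abaabc => aabc => ac
  | cca => ca => a
  | cba => c

ab->; ca->a; cab->ba; cba->c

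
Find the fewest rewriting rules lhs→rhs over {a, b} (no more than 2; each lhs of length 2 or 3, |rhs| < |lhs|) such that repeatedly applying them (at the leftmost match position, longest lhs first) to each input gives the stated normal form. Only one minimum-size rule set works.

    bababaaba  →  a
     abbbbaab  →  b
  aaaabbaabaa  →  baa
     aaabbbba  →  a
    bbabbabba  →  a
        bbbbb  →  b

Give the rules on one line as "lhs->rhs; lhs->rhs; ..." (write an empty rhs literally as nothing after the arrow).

  | bababaaba => bbabaaba => abaaba => baaba => baba => bba => a
  | abbbbaab => bbbbaab => bbaab => aab => ab => b
  | aaaabbaabaa => aaabbaabaa => aabbaabaa => abbaabaa => bbaabaa => aabaa => abaa => baa
  | aaabbbba => aabbbba => abbbba => bbbba => bba => a

ab->b; bb->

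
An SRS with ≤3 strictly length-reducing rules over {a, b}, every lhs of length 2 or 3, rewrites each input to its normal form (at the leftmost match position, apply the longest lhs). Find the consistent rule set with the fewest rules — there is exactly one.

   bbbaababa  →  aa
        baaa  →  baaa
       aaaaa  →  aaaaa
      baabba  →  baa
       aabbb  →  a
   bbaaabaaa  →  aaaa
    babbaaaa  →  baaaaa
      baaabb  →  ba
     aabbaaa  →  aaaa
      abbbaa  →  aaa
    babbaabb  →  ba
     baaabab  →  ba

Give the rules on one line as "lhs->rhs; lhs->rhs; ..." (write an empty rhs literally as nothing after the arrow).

aab->ab; ab->a; bb->a

  | bbbaababa => abaababa => aaababa => aababa => ababa => aaba => aba => aa
  | baaa
  | aaaaa
  | baabba => babba => baba => baa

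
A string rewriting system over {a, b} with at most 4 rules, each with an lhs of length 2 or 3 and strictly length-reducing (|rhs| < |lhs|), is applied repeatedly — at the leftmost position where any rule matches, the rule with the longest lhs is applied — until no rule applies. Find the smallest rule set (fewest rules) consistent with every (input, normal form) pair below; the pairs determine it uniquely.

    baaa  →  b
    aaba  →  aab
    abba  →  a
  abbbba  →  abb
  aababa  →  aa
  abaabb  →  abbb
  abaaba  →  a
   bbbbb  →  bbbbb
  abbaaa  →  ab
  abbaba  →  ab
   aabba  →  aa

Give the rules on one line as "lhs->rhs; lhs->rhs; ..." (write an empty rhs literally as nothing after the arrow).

aaa->ab; ba->b; bba->

  | baaa => baa => ba => b
  | aaba => aab
  | abba => a
  | abbbba => abb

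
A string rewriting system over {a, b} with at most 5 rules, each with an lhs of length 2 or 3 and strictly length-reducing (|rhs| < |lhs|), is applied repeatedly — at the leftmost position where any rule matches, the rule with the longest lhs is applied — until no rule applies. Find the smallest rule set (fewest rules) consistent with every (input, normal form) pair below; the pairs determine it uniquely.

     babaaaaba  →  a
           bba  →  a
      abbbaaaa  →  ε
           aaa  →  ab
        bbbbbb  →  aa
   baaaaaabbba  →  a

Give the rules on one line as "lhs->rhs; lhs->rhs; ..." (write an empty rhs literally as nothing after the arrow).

  | babaaaaba => bbbaaaba => abaaaba => bbaaba => aaba => abb => a
  | bba => a
  | abbbaaaa => aabaaaa => abbaaa => aaaa => aba => bb => ε
  | aaa => ab

aaa->ab; aba->bb; bb->; bbb->ab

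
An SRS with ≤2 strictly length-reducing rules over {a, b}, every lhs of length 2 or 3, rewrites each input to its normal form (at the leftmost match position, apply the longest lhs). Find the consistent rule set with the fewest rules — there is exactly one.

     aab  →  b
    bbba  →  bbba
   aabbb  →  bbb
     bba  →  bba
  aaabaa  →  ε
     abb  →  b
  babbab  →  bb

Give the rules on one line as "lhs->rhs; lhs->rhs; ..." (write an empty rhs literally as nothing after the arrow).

aa->; ab->

  | aab => b
  | bbba
  | aabbb => bbb
  | bba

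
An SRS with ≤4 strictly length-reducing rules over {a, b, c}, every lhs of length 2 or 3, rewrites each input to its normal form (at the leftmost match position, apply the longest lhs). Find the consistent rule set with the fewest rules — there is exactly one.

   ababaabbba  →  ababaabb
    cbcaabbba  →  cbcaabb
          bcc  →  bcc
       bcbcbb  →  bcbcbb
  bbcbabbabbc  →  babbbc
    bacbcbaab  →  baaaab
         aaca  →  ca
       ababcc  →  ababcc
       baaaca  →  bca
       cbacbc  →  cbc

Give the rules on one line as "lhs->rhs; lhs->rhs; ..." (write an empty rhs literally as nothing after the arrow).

  | ababaabbba => ababaabb
  | cbcaabbba => cbcaabb
  | bcc
  | bcbcbb

ac->c; bba->b; cba->aa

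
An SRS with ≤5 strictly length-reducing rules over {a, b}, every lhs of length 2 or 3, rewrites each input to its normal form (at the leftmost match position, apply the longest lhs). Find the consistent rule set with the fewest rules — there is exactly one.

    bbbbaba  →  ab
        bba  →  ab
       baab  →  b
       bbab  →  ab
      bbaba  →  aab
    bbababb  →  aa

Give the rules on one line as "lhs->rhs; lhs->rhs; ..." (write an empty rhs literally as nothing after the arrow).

ba->b; bb->b; bba->ab; bbb->

  | bbbbaba => baba => bba => ab
  | bba => ab
  | baab => bab => bb => b
  | bbab => abb => ab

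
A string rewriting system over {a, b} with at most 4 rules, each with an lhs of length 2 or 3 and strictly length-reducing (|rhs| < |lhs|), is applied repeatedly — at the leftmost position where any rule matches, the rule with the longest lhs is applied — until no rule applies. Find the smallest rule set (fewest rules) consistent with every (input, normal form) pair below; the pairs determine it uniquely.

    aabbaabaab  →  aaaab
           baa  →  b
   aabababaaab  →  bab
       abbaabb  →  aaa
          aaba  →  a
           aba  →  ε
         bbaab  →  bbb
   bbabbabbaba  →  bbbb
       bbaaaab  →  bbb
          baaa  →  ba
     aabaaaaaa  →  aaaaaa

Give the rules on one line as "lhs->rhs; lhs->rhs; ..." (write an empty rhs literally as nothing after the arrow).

aba->; abb->a; baa->b

  | aabbaabaab => aaaabaab => aaaab
  | baa => b
  | aabababaaab => ababaaab => baaab => bab
  | abbaabb => aaabb => aaa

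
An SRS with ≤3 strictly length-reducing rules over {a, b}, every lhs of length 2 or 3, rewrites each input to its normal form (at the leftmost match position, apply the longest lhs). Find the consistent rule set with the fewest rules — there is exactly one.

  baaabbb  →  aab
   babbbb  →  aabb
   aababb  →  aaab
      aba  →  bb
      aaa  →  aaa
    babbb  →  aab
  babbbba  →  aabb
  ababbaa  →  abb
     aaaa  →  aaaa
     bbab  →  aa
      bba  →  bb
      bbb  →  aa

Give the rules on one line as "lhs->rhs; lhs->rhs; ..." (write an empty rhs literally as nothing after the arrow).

aba->bb; ba->b; bbb->aa

  | baaabbb => baabbb => babbb => bbbb => aab
  | babbbb => bbbbb => aabb
  | aababb => abbbb => aaab
  | aba => bb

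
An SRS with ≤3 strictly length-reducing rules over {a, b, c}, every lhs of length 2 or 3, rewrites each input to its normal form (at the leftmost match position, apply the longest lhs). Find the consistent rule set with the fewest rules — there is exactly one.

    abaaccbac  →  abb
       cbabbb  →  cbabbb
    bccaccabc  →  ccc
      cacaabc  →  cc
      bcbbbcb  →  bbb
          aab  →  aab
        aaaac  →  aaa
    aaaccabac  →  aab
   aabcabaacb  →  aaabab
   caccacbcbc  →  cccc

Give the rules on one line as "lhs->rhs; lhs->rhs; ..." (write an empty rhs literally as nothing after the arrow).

  | abaaccbac => abacbac => abbac => abb
  | cbabbb
  | bccaccabc => caccabc => cccabc => cccbc => ccc
  | cacaabc => ccaabc => ccabc => ccbc => cc

ac->; bc->; ca->c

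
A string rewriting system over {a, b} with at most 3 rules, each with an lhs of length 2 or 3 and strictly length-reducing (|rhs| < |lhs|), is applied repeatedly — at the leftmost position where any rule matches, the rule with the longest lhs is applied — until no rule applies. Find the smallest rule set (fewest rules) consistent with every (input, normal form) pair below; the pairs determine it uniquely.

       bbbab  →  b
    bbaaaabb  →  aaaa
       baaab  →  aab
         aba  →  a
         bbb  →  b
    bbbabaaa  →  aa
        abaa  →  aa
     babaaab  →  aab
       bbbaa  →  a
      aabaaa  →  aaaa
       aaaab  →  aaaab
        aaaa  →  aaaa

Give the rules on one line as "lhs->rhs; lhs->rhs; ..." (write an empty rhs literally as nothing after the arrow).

ba->; bb->

  | bbbab => bab => b
  | bbaaaabb => aaaabb => aaaa
  | baaab => aab
  | aba => a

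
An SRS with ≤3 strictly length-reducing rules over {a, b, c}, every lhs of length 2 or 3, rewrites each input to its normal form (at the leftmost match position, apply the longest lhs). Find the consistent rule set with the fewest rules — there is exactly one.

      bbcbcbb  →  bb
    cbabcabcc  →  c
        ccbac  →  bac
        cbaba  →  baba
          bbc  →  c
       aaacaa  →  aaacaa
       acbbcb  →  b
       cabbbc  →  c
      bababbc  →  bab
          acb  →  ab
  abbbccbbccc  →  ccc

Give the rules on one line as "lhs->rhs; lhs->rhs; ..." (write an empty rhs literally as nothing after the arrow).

  | bbcbcbb => bcbcbb => cbcbb => bcbb => cbb => bb
  | cbabcabcc => babcabcc => babcc => bc => c
  | ccbac => cbac => bac
  | cbaba => baba

abc->; bc->c; cb->b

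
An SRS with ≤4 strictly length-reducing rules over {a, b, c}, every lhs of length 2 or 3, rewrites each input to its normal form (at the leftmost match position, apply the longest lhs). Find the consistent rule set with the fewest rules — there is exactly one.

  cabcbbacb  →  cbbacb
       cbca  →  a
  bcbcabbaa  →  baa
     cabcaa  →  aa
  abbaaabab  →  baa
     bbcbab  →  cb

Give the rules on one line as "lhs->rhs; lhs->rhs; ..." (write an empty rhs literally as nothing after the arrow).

ab->; bc->c; ca->a

  | cabcbbacb => abcbbacb => cbbacb
  | cbca => cca => ca => a
  | bcbcabbaa => cbcabbaa => ccabbaa => cabbaa => abbaa => baa
  | cabcaa => abcaa => caa => aa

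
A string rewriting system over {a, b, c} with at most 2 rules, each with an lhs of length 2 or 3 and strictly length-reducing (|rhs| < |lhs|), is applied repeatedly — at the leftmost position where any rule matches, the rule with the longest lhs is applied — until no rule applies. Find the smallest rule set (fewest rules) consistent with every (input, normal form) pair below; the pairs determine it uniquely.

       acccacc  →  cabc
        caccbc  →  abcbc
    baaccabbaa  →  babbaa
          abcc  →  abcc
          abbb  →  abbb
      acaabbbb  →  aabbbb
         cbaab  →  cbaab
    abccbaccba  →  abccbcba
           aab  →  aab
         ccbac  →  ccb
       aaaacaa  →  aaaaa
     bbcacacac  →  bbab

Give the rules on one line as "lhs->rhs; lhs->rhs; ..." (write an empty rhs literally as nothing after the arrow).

ac->; cac->ab

  | acccacc => ccacc => cabc
  | caccbc => abcbc
  | baaccabbaa => bacabbaa => babbaa
  | abcc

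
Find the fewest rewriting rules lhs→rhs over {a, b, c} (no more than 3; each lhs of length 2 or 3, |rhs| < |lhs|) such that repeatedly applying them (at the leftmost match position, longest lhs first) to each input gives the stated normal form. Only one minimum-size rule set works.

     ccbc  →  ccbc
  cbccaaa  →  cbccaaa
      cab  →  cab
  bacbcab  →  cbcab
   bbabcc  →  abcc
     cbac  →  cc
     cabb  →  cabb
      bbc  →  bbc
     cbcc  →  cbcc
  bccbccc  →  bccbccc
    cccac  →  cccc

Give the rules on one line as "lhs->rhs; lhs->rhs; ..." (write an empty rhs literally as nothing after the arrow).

  | ccbc
  | cbccaaa
  | cab
  | bacbcab => acbcab => cbcab

ac->c; ba->a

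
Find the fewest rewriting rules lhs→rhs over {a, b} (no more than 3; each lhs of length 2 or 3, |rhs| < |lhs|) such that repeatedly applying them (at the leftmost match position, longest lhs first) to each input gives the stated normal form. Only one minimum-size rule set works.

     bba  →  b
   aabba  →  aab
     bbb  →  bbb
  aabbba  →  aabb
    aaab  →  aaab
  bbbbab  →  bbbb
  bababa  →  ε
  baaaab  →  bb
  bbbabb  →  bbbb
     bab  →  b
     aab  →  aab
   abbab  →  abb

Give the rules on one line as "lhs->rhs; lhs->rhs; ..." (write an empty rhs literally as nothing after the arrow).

ba->; baa->b

  | bba => b
  | aabba => aab
  | bbb
  | aabbba => aabb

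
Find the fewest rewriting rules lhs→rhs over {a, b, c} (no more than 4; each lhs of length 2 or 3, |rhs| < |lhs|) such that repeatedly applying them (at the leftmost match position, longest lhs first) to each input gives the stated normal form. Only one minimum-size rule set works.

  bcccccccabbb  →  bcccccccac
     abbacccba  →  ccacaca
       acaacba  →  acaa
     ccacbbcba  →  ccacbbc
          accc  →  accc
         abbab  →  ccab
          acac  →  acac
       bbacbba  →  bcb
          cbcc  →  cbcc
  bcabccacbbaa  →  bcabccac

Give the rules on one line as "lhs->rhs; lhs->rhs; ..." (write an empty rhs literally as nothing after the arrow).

aac->aa; abb->cc; ba->; ccb->ac

  | bcccccccabbb => bcccccccccb => bcccccccac
  | abbacccba => ccacccba => ccacaca
  | acaacba => acaaba => acaa
  | ccacbbcba => ccacbbc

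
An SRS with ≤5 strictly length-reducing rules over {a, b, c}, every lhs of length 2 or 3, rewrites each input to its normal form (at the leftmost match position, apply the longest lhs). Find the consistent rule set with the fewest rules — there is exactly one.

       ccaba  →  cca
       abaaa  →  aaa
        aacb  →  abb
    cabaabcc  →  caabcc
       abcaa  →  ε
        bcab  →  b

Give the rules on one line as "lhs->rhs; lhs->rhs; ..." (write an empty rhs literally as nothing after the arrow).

  | ccaba => cca
  | abaaa => aaa
  | aacb => abb
  | cabaabcc => caabcc

ac->b; ba->; bca->c; cb->b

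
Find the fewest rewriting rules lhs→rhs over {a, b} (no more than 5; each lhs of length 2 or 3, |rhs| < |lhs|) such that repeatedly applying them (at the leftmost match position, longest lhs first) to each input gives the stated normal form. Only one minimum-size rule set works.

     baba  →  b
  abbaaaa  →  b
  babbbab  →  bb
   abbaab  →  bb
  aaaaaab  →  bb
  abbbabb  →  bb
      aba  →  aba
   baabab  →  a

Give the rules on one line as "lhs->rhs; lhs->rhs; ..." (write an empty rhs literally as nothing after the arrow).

  | baba => aa => b
  | abbaaaa => aaaaa => aaaa => aaa => aa => b
  | babbbab => abbab => aab => bb
  | abbaab => aaab => aab => bb

aa->b; aaa->aa; bab->a; bba->a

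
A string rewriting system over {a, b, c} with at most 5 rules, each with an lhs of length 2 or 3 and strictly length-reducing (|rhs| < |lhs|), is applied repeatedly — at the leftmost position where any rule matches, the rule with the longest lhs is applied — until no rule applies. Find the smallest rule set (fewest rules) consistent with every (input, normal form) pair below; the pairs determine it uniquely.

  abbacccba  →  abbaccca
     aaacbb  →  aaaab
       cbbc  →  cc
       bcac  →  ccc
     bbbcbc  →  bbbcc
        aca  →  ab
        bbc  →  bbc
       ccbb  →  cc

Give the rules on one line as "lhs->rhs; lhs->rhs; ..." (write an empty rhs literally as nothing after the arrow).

  | abbacccba => abbaccca
  | aaacbb => aaaab
  | cbbc => cbc => cc
  | bcac => ccc

aca->ab; acb->aa; bca->cc; cb->c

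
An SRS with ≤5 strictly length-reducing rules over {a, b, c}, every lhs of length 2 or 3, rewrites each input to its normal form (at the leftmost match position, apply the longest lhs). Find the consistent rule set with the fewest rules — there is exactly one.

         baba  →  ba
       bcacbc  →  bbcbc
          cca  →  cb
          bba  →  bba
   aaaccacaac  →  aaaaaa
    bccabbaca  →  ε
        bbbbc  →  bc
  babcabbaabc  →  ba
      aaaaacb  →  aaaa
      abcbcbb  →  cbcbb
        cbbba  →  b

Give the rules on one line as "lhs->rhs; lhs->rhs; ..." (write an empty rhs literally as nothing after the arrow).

  | baba => ba
  | bcacbc => bbcbc
  | cca => cb
  | bba

ab->; ac->a; bbb->; ca->b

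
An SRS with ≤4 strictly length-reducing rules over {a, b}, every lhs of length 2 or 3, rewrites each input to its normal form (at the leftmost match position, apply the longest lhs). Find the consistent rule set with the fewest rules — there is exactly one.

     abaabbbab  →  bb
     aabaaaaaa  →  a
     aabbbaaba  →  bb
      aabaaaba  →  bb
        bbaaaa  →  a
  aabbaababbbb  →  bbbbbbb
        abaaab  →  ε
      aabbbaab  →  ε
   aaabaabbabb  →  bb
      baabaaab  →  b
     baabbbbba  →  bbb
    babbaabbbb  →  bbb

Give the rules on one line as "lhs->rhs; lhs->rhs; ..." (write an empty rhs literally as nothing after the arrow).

aa->a; ab->; aba->bb; bba->

  | abaabbbab => bbabbbab => bbbab => bb
  | aabaaaaaa => abaaaaaa => bbaaaaa => aaaa => aaa => aa => a
  | aabbbaaba => abbbaaba => bbaaba => aba => bb
  | aabaaaba => abaaaba => bbaaba => aba => bb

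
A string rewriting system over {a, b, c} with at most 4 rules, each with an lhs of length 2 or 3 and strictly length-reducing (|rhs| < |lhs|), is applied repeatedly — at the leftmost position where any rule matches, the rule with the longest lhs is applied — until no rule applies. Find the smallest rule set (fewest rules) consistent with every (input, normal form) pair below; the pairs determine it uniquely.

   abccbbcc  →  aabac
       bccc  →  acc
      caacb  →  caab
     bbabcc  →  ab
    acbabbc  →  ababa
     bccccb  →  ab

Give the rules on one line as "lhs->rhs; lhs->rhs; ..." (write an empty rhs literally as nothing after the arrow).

  | abccbbcc => aacbbcc => aabbcc => aabac
  | bccc => acc
  | caacb => caab
  | bbabcc => bbaac => babc => baa => ab

baa->ab; bc->a; cb->b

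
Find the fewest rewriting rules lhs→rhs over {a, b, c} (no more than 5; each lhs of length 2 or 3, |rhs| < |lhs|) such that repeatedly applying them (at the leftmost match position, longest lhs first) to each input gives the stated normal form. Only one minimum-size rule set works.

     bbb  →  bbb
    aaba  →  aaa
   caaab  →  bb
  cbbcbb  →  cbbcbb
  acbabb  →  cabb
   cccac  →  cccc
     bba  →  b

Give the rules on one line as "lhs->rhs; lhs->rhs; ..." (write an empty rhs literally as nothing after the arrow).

  | bbb
  | aaba => aaa
  | caaab => bbab => bb
  | cbbcbb

ac->c; ba->a; bba->b; caa->bb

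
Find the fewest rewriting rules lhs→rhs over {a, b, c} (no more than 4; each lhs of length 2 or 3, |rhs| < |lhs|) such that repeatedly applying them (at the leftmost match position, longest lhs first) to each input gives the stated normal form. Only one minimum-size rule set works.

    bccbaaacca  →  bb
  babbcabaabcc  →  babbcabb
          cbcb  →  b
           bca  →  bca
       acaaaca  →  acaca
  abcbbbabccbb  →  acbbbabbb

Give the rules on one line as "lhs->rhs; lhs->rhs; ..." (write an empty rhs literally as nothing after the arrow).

aa->; bcb->cb; cc->

  | bccbaaacca => bbaaacca => bbacca => bbaa => bb
  | babbcabaabcc => babbcabbcc => babbcabb
  | cbcb => ccb => b
  | bca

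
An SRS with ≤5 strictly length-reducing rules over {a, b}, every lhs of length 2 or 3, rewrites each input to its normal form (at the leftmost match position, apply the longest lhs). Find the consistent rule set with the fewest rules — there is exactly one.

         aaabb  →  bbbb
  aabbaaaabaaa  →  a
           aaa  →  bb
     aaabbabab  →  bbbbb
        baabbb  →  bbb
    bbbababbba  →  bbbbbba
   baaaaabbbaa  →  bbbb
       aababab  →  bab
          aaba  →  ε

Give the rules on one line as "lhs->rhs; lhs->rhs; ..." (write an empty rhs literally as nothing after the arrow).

  | aaabb => bbbb
  | aabbaaaabaaa => abbaaaabaaa => abaabaaa => abaaa => aa => a
  | aaa => bb
  | aaabbabab => bbbbabab => bbbbb

aa->a; aaa->bb; aba->; baa->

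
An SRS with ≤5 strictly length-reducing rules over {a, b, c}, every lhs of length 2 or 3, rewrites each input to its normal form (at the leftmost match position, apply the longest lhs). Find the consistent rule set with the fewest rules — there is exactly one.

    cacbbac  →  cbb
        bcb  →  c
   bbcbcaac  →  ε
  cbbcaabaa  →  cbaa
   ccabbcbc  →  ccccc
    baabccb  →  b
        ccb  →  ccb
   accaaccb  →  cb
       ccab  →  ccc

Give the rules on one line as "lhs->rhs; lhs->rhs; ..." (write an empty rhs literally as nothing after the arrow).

ab->c; ac->; aca->; bc->a

  | cacbbac => cbbac => cbb
  | bcb => ab => c
  | bbcbcaac => babcaac => bccaac => acaac => ac => ε
  | cbbcaabaa => cbaaabaa => cbaacaa => cbaa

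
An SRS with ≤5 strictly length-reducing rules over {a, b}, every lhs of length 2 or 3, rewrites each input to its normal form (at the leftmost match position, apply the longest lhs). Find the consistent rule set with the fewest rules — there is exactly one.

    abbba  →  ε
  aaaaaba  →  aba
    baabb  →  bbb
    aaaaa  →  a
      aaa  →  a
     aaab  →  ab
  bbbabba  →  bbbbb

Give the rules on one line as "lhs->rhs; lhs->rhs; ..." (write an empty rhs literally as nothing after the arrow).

aa->; abb->ba; bab->a; bba->bb

  | abbba => baba => aa => ε
  | aaaaaba => aaaba => aba
  | baabb => bbb
  | aaaaa => aaa => a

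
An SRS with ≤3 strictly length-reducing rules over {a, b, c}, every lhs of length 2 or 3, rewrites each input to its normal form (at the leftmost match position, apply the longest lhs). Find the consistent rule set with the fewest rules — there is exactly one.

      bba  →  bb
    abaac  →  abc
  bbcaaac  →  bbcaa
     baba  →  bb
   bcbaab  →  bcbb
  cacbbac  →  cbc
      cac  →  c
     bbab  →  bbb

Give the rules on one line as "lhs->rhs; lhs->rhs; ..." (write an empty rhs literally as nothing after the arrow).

  | bba => bb
  | abaac => abac => abc
  | bbcaaac => bbcaa
  | baba => bba => bb

ac->; acb->; ba->b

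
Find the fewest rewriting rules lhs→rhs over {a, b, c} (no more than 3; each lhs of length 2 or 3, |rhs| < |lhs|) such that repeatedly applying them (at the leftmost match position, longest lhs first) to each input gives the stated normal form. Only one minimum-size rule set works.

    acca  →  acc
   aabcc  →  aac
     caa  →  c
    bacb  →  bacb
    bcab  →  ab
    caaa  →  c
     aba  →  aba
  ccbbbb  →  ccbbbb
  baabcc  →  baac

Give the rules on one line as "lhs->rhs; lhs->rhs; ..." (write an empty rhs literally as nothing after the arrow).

  | acca => acc
  | aabcc => aac
  | caa => ca => c
  | bacb

bc->; ca->c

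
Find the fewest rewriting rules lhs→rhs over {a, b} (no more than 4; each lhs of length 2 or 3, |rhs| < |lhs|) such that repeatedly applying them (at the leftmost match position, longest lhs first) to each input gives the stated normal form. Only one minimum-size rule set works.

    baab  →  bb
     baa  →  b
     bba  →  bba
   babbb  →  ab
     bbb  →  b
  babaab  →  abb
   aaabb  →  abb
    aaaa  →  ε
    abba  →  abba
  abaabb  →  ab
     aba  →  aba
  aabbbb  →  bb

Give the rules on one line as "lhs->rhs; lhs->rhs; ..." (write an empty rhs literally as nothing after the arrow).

aa->; bab->ab; bbb->b

  | baab => bb
  | baa => b
  | bba
  | babbb => abbb => ab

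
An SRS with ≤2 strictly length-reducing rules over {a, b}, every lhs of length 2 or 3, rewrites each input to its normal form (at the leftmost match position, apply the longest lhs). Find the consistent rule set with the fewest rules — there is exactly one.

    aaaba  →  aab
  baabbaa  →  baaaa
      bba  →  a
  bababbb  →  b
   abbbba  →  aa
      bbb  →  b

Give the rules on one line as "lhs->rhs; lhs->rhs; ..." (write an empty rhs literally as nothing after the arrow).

aba->b; bb->

  | aaaba => aab
  | baabbaa => baaaa
  | bba => a
  | bababbb => bbbbb => bbb => b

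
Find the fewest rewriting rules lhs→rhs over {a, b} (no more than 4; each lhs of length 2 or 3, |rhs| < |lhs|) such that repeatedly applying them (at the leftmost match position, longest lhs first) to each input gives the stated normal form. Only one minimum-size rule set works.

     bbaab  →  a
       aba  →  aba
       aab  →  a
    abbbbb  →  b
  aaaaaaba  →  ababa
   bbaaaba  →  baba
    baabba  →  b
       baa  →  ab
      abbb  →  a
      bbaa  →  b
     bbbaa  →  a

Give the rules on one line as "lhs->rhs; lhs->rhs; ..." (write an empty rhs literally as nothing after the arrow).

aa->b; aaa->b; baa->ab; bb->a

  | bbaab => aaab => bb => a
  | aba
  | aab => bb => a
  | abbbbb => aabbb => bbbb => abb => aa => b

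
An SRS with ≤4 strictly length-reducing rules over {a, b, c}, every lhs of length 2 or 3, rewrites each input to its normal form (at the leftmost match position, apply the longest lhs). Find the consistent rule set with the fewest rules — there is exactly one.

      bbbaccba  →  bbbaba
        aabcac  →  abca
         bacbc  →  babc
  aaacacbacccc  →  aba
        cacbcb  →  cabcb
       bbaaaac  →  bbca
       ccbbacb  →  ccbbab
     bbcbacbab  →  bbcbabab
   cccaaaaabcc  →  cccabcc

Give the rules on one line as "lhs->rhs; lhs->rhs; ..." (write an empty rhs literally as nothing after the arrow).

aa->a; ac->a; baa->bc

  | bbbaccba => bbbacba => bbbaba
  | aabcac => abcac => abca
  | bacbc => babc
  | aaacacbacccc => aacacbacccc => acacbacccc => aacbacccc => acbacccc => abacccc => abaccc => abacc => abac => aba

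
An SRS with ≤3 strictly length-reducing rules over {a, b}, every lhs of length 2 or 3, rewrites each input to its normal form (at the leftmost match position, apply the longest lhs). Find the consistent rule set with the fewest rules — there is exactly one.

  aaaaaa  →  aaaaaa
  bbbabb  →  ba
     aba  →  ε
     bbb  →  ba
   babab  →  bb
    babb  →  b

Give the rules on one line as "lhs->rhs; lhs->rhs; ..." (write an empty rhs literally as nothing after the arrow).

  | aaaaaa
  | bbbabb => baabb => ba
  | aba => ε
  | bbb => ba

aba->; abb->; bbb->ba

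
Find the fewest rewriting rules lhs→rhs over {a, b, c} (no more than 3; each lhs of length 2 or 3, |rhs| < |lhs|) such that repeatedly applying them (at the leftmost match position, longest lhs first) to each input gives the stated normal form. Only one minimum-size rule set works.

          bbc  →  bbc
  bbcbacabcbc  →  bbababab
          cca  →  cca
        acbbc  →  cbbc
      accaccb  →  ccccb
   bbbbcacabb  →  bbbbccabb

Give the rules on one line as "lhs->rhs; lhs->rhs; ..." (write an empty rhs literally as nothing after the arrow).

  | bbc
  | bbcbacabcbc => bbcbcabcbc => bbababcbc => bbababab
  | cca
  | acbbc => cbbc

ac->c; cbc->ab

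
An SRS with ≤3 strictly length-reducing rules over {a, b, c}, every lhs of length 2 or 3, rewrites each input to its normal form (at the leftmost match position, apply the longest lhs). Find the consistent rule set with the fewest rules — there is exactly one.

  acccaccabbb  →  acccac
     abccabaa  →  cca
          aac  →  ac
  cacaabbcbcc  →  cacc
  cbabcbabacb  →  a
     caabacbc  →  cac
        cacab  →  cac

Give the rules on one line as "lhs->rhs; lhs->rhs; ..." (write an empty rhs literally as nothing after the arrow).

  | acccaccabbb => acccaccbb => acccacab => acccac
  | abccabaa => ccabaa => ccaa => cca
  | aac => ac
  | cacaabbcbcc => cacabbcbcc => cacbcbcc => caacbcc => cacbcc => caacc => cacc

aa->a; ab->; cb->a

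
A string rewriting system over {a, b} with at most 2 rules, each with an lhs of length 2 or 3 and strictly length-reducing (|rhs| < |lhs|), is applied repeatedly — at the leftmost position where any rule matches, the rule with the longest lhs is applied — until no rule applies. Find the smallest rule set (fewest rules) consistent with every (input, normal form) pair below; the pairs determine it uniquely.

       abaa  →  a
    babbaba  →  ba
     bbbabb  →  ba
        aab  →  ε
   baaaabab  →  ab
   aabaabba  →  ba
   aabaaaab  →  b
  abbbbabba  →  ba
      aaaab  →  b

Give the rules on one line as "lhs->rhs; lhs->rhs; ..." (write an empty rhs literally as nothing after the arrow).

aa->b; bb->

  | abaa => abb => a
  | babbaba => baaba => bbba => ba
  | bbbabb => babb => ba
  | aab => bb => ε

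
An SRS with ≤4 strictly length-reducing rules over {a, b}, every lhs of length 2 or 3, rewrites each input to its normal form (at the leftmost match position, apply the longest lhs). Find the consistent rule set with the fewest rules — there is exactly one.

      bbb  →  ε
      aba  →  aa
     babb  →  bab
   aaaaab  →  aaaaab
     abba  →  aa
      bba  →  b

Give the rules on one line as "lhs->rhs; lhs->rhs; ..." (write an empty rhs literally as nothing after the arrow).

aba->aa; abb->ab; bba->b; bbb->

  | bbb => ε
  | aba => aa
  | babb => bab
  | aaaaab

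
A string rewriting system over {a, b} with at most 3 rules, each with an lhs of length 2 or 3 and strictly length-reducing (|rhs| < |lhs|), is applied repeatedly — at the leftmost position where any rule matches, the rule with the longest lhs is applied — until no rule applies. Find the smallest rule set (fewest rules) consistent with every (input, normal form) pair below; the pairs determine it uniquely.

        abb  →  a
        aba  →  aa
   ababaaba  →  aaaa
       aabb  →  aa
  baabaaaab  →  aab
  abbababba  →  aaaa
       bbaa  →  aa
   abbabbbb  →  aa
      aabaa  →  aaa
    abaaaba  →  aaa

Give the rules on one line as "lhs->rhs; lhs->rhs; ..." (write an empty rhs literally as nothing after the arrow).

  | abb => a
  | aba => aa
  | ababaaba => aabaaba => aababa => aaaba => aaaa
  | aabb => aa

ba->a; baa->ba; bb->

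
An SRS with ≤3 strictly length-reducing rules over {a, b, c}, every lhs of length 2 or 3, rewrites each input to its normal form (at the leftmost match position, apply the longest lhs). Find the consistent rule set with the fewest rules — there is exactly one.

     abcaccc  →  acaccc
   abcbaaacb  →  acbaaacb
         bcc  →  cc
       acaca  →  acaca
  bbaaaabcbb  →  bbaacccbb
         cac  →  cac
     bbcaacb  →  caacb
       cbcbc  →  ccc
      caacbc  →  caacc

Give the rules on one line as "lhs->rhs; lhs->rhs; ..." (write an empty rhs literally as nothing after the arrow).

  | abcaccc => acaccc
  | abcbaaacb => acbaaacb
  | bcc => cc
  | acaca

aab->cc; bc->c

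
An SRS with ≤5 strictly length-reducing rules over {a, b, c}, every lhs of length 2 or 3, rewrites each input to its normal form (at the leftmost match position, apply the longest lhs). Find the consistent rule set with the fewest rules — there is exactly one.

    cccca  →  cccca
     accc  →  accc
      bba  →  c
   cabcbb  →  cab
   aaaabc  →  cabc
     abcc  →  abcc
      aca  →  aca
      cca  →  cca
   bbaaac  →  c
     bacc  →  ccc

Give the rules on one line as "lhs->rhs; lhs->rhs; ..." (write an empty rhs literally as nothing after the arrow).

aa->b; ba->c; bb->b; cb->

  | cccca
  | accc
  | bba => ba => c
  | cabcbb => cabb => cab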